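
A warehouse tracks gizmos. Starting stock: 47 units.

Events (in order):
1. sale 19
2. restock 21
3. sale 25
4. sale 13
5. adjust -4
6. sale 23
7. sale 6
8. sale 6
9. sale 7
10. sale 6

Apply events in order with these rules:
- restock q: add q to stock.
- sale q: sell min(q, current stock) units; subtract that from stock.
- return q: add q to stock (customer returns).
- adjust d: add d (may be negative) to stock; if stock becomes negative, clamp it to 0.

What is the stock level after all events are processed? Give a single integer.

Answer: 0

Derivation:
Processing events:
Start: stock = 47
  Event 1 (sale 19): sell min(19,47)=19. stock: 47 - 19 = 28. total_sold = 19
  Event 2 (restock 21): 28 + 21 = 49
  Event 3 (sale 25): sell min(25,49)=25. stock: 49 - 25 = 24. total_sold = 44
  Event 4 (sale 13): sell min(13,24)=13. stock: 24 - 13 = 11. total_sold = 57
  Event 5 (adjust -4): 11 + -4 = 7
  Event 6 (sale 23): sell min(23,7)=7. stock: 7 - 7 = 0. total_sold = 64
  Event 7 (sale 6): sell min(6,0)=0. stock: 0 - 0 = 0. total_sold = 64
  Event 8 (sale 6): sell min(6,0)=0. stock: 0 - 0 = 0. total_sold = 64
  Event 9 (sale 7): sell min(7,0)=0. stock: 0 - 0 = 0. total_sold = 64
  Event 10 (sale 6): sell min(6,0)=0. stock: 0 - 0 = 0. total_sold = 64
Final: stock = 0, total_sold = 64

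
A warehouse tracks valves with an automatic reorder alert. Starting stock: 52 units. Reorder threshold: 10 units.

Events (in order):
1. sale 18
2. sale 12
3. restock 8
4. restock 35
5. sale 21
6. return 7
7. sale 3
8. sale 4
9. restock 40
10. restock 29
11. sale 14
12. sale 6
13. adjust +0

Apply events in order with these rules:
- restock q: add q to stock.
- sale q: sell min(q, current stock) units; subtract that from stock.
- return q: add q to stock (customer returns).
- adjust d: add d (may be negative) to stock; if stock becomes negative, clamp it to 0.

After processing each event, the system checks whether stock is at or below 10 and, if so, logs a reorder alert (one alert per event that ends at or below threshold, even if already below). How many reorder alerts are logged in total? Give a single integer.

Processing events:
Start: stock = 52
  Event 1 (sale 18): sell min(18,52)=18. stock: 52 - 18 = 34. total_sold = 18
  Event 2 (sale 12): sell min(12,34)=12. stock: 34 - 12 = 22. total_sold = 30
  Event 3 (restock 8): 22 + 8 = 30
  Event 4 (restock 35): 30 + 35 = 65
  Event 5 (sale 21): sell min(21,65)=21. stock: 65 - 21 = 44. total_sold = 51
  Event 6 (return 7): 44 + 7 = 51
  Event 7 (sale 3): sell min(3,51)=3. stock: 51 - 3 = 48. total_sold = 54
  Event 8 (sale 4): sell min(4,48)=4. stock: 48 - 4 = 44. total_sold = 58
  Event 9 (restock 40): 44 + 40 = 84
  Event 10 (restock 29): 84 + 29 = 113
  Event 11 (sale 14): sell min(14,113)=14. stock: 113 - 14 = 99. total_sold = 72
  Event 12 (sale 6): sell min(6,99)=6. stock: 99 - 6 = 93. total_sold = 78
  Event 13 (adjust +0): 93 + 0 = 93
Final: stock = 93, total_sold = 78

Checking against threshold 10:
  After event 1: stock=34 > 10
  After event 2: stock=22 > 10
  After event 3: stock=30 > 10
  After event 4: stock=65 > 10
  After event 5: stock=44 > 10
  After event 6: stock=51 > 10
  After event 7: stock=48 > 10
  After event 8: stock=44 > 10
  After event 9: stock=84 > 10
  After event 10: stock=113 > 10
  After event 11: stock=99 > 10
  After event 12: stock=93 > 10
  After event 13: stock=93 > 10
Alert events: []. Count = 0

Answer: 0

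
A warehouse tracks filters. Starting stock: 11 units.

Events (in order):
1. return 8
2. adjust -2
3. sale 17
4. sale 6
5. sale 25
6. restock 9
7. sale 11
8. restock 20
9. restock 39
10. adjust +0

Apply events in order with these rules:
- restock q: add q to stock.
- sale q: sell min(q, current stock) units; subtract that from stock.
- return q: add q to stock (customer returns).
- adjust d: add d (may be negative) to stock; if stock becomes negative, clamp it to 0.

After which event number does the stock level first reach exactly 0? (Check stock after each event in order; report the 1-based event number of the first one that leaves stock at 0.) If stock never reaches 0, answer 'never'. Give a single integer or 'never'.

Answer: 3

Derivation:
Processing events:
Start: stock = 11
  Event 1 (return 8): 11 + 8 = 19
  Event 2 (adjust -2): 19 + -2 = 17
  Event 3 (sale 17): sell min(17,17)=17. stock: 17 - 17 = 0. total_sold = 17
  Event 4 (sale 6): sell min(6,0)=0. stock: 0 - 0 = 0. total_sold = 17
  Event 5 (sale 25): sell min(25,0)=0. stock: 0 - 0 = 0. total_sold = 17
  Event 6 (restock 9): 0 + 9 = 9
  Event 7 (sale 11): sell min(11,9)=9. stock: 9 - 9 = 0. total_sold = 26
  Event 8 (restock 20): 0 + 20 = 20
  Event 9 (restock 39): 20 + 39 = 59
  Event 10 (adjust +0): 59 + 0 = 59
Final: stock = 59, total_sold = 26

First zero at event 3.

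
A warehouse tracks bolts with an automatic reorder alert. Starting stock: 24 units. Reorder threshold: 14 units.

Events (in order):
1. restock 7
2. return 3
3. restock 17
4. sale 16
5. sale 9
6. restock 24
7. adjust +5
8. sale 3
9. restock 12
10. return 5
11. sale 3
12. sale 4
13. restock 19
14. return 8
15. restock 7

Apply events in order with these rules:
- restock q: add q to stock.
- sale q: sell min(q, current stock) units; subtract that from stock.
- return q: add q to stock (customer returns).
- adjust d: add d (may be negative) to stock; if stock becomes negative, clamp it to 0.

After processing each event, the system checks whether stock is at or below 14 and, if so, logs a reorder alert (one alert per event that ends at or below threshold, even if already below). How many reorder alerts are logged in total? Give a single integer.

Answer: 0

Derivation:
Processing events:
Start: stock = 24
  Event 1 (restock 7): 24 + 7 = 31
  Event 2 (return 3): 31 + 3 = 34
  Event 3 (restock 17): 34 + 17 = 51
  Event 4 (sale 16): sell min(16,51)=16. stock: 51 - 16 = 35. total_sold = 16
  Event 5 (sale 9): sell min(9,35)=9. stock: 35 - 9 = 26. total_sold = 25
  Event 6 (restock 24): 26 + 24 = 50
  Event 7 (adjust +5): 50 + 5 = 55
  Event 8 (sale 3): sell min(3,55)=3. stock: 55 - 3 = 52. total_sold = 28
  Event 9 (restock 12): 52 + 12 = 64
  Event 10 (return 5): 64 + 5 = 69
  Event 11 (sale 3): sell min(3,69)=3. stock: 69 - 3 = 66. total_sold = 31
  Event 12 (sale 4): sell min(4,66)=4. stock: 66 - 4 = 62. total_sold = 35
  Event 13 (restock 19): 62 + 19 = 81
  Event 14 (return 8): 81 + 8 = 89
  Event 15 (restock 7): 89 + 7 = 96
Final: stock = 96, total_sold = 35

Checking against threshold 14:
  After event 1: stock=31 > 14
  After event 2: stock=34 > 14
  After event 3: stock=51 > 14
  After event 4: stock=35 > 14
  After event 5: stock=26 > 14
  After event 6: stock=50 > 14
  After event 7: stock=55 > 14
  After event 8: stock=52 > 14
  After event 9: stock=64 > 14
  After event 10: stock=69 > 14
  After event 11: stock=66 > 14
  After event 12: stock=62 > 14
  After event 13: stock=81 > 14
  After event 14: stock=89 > 14
  After event 15: stock=96 > 14
Alert events: []. Count = 0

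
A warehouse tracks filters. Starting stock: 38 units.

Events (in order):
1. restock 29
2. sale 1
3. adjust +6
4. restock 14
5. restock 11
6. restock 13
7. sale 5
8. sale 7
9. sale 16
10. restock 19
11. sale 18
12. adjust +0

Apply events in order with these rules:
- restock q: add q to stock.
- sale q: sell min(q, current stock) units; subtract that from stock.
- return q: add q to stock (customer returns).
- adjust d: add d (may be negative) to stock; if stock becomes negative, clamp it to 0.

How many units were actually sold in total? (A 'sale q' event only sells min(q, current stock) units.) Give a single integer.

Processing events:
Start: stock = 38
  Event 1 (restock 29): 38 + 29 = 67
  Event 2 (sale 1): sell min(1,67)=1. stock: 67 - 1 = 66. total_sold = 1
  Event 3 (adjust +6): 66 + 6 = 72
  Event 4 (restock 14): 72 + 14 = 86
  Event 5 (restock 11): 86 + 11 = 97
  Event 6 (restock 13): 97 + 13 = 110
  Event 7 (sale 5): sell min(5,110)=5. stock: 110 - 5 = 105. total_sold = 6
  Event 8 (sale 7): sell min(7,105)=7. stock: 105 - 7 = 98. total_sold = 13
  Event 9 (sale 16): sell min(16,98)=16. stock: 98 - 16 = 82. total_sold = 29
  Event 10 (restock 19): 82 + 19 = 101
  Event 11 (sale 18): sell min(18,101)=18. stock: 101 - 18 = 83. total_sold = 47
  Event 12 (adjust +0): 83 + 0 = 83
Final: stock = 83, total_sold = 47

Answer: 47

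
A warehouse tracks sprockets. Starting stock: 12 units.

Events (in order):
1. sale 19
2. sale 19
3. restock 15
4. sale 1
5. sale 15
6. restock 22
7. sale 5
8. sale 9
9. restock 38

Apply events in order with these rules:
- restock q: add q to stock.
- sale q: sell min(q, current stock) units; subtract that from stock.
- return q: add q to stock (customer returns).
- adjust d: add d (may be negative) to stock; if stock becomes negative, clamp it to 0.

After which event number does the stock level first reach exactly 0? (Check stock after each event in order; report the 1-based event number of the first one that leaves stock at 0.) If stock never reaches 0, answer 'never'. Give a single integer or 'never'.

Processing events:
Start: stock = 12
  Event 1 (sale 19): sell min(19,12)=12. stock: 12 - 12 = 0. total_sold = 12
  Event 2 (sale 19): sell min(19,0)=0. stock: 0 - 0 = 0. total_sold = 12
  Event 3 (restock 15): 0 + 15 = 15
  Event 4 (sale 1): sell min(1,15)=1. stock: 15 - 1 = 14. total_sold = 13
  Event 5 (sale 15): sell min(15,14)=14. stock: 14 - 14 = 0. total_sold = 27
  Event 6 (restock 22): 0 + 22 = 22
  Event 7 (sale 5): sell min(5,22)=5. stock: 22 - 5 = 17. total_sold = 32
  Event 8 (sale 9): sell min(9,17)=9. stock: 17 - 9 = 8. total_sold = 41
  Event 9 (restock 38): 8 + 38 = 46
Final: stock = 46, total_sold = 41

First zero at event 1.

Answer: 1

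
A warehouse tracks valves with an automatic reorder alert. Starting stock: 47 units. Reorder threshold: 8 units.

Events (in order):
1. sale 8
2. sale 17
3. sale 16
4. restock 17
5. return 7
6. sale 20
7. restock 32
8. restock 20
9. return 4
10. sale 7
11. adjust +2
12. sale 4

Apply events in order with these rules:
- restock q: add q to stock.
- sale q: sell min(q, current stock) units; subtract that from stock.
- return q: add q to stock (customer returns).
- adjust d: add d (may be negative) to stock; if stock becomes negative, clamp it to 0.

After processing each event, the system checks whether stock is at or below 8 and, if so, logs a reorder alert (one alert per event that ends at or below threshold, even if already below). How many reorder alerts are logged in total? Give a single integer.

Answer: 1

Derivation:
Processing events:
Start: stock = 47
  Event 1 (sale 8): sell min(8,47)=8. stock: 47 - 8 = 39. total_sold = 8
  Event 2 (sale 17): sell min(17,39)=17. stock: 39 - 17 = 22. total_sold = 25
  Event 3 (sale 16): sell min(16,22)=16. stock: 22 - 16 = 6. total_sold = 41
  Event 4 (restock 17): 6 + 17 = 23
  Event 5 (return 7): 23 + 7 = 30
  Event 6 (sale 20): sell min(20,30)=20. stock: 30 - 20 = 10. total_sold = 61
  Event 7 (restock 32): 10 + 32 = 42
  Event 8 (restock 20): 42 + 20 = 62
  Event 9 (return 4): 62 + 4 = 66
  Event 10 (sale 7): sell min(7,66)=7. stock: 66 - 7 = 59. total_sold = 68
  Event 11 (adjust +2): 59 + 2 = 61
  Event 12 (sale 4): sell min(4,61)=4. stock: 61 - 4 = 57. total_sold = 72
Final: stock = 57, total_sold = 72

Checking against threshold 8:
  After event 1: stock=39 > 8
  After event 2: stock=22 > 8
  After event 3: stock=6 <= 8 -> ALERT
  After event 4: stock=23 > 8
  After event 5: stock=30 > 8
  After event 6: stock=10 > 8
  After event 7: stock=42 > 8
  After event 8: stock=62 > 8
  After event 9: stock=66 > 8
  After event 10: stock=59 > 8
  After event 11: stock=61 > 8
  After event 12: stock=57 > 8
Alert events: [3]. Count = 1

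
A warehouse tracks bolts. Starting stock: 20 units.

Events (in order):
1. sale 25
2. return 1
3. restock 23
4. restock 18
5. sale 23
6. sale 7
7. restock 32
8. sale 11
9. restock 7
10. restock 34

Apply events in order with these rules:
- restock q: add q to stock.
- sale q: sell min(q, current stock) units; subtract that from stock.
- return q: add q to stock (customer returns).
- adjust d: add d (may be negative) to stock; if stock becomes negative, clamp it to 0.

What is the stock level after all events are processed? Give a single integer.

Processing events:
Start: stock = 20
  Event 1 (sale 25): sell min(25,20)=20. stock: 20 - 20 = 0. total_sold = 20
  Event 2 (return 1): 0 + 1 = 1
  Event 3 (restock 23): 1 + 23 = 24
  Event 4 (restock 18): 24 + 18 = 42
  Event 5 (sale 23): sell min(23,42)=23. stock: 42 - 23 = 19. total_sold = 43
  Event 6 (sale 7): sell min(7,19)=7. stock: 19 - 7 = 12. total_sold = 50
  Event 7 (restock 32): 12 + 32 = 44
  Event 8 (sale 11): sell min(11,44)=11. stock: 44 - 11 = 33. total_sold = 61
  Event 9 (restock 7): 33 + 7 = 40
  Event 10 (restock 34): 40 + 34 = 74
Final: stock = 74, total_sold = 61

Answer: 74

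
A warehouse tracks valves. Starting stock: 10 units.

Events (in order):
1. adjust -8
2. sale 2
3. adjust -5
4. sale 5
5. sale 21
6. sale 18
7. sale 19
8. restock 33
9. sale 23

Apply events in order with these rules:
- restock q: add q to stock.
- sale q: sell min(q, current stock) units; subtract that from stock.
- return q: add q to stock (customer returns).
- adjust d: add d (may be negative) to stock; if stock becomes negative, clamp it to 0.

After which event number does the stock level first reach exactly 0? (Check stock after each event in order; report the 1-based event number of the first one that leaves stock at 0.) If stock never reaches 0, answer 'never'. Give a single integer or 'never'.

Processing events:
Start: stock = 10
  Event 1 (adjust -8): 10 + -8 = 2
  Event 2 (sale 2): sell min(2,2)=2. stock: 2 - 2 = 0. total_sold = 2
  Event 3 (adjust -5): 0 + -5 = 0 (clamped to 0)
  Event 4 (sale 5): sell min(5,0)=0. stock: 0 - 0 = 0. total_sold = 2
  Event 5 (sale 21): sell min(21,0)=0. stock: 0 - 0 = 0. total_sold = 2
  Event 6 (sale 18): sell min(18,0)=0. stock: 0 - 0 = 0. total_sold = 2
  Event 7 (sale 19): sell min(19,0)=0. stock: 0 - 0 = 0. total_sold = 2
  Event 8 (restock 33): 0 + 33 = 33
  Event 9 (sale 23): sell min(23,33)=23. stock: 33 - 23 = 10. total_sold = 25
Final: stock = 10, total_sold = 25

First zero at event 2.

Answer: 2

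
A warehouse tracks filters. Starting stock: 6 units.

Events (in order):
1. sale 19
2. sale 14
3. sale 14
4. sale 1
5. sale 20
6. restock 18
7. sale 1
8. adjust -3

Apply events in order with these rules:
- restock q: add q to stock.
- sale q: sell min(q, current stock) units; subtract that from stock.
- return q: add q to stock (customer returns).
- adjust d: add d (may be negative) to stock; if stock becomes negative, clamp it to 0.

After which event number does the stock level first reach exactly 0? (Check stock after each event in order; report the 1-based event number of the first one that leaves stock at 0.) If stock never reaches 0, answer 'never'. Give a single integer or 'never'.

Answer: 1

Derivation:
Processing events:
Start: stock = 6
  Event 1 (sale 19): sell min(19,6)=6. stock: 6 - 6 = 0. total_sold = 6
  Event 2 (sale 14): sell min(14,0)=0. stock: 0 - 0 = 0. total_sold = 6
  Event 3 (sale 14): sell min(14,0)=0. stock: 0 - 0 = 0. total_sold = 6
  Event 4 (sale 1): sell min(1,0)=0. stock: 0 - 0 = 0. total_sold = 6
  Event 5 (sale 20): sell min(20,0)=0. stock: 0 - 0 = 0. total_sold = 6
  Event 6 (restock 18): 0 + 18 = 18
  Event 7 (sale 1): sell min(1,18)=1. stock: 18 - 1 = 17. total_sold = 7
  Event 8 (adjust -3): 17 + -3 = 14
Final: stock = 14, total_sold = 7

First zero at event 1.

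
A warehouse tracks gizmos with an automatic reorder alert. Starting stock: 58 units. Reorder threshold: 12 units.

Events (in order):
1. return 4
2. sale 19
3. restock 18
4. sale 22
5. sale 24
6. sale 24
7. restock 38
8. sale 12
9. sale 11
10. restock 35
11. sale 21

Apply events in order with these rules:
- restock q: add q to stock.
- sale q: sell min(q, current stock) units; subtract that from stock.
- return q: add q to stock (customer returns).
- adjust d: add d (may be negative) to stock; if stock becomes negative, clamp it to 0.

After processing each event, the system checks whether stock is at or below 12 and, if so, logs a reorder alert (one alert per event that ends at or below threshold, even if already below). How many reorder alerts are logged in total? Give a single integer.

Processing events:
Start: stock = 58
  Event 1 (return 4): 58 + 4 = 62
  Event 2 (sale 19): sell min(19,62)=19. stock: 62 - 19 = 43. total_sold = 19
  Event 3 (restock 18): 43 + 18 = 61
  Event 4 (sale 22): sell min(22,61)=22. stock: 61 - 22 = 39. total_sold = 41
  Event 5 (sale 24): sell min(24,39)=24. stock: 39 - 24 = 15. total_sold = 65
  Event 6 (sale 24): sell min(24,15)=15. stock: 15 - 15 = 0. total_sold = 80
  Event 7 (restock 38): 0 + 38 = 38
  Event 8 (sale 12): sell min(12,38)=12. stock: 38 - 12 = 26. total_sold = 92
  Event 9 (sale 11): sell min(11,26)=11. stock: 26 - 11 = 15. total_sold = 103
  Event 10 (restock 35): 15 + 35 = 50
  Event 11 (sale 21): sell min(21,50)=21. stock: 50 - 21 = 29. total_sold = 124
Final: stock = 29, total_sold = 124

Checking against threshold 12:
  After event 1: stock=62 > 12
  After event 2: stock=43 > 12
  After event 3: stock=61 > 12
  After event 4: stock=39 > 12
  After event 5: stock=15 > 12
  After event 6: stock=0 <= 12 -> ALERT
  After event 7: stock=38 > 12
  After event 8: stock=26 > 12
  After event 9: stock=15 > 12
  After event 10: stock=50 > 12
  After event 11: stock=29 > 12
Alert events: [6]. Count = 1

Answer: 1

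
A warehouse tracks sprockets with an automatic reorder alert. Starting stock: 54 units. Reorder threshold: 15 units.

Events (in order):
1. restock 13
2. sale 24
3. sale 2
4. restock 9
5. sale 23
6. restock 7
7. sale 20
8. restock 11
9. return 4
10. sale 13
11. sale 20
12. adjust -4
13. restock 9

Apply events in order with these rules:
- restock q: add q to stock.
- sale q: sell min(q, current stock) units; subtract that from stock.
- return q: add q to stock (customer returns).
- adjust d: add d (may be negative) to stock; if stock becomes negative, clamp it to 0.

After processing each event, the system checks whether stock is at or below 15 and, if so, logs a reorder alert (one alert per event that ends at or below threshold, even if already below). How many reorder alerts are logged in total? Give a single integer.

Processing events:
Start: stock = 54
  Event 1 (restock 13): 54 + 13 = 67
  Event 2 (sale 24): sell min(24,67)=24. stock: 67 - 24 = 43. total_sold = 24
  Event 3 (sale 2): sell min(2,43)=2. stock: 43 - 2 = 41. total_sold = 26
  Event 4 (restock 9): 41 + 9 = 50
  Event 5 (sale 23): sell min(23,50)=23. stock: 50 - 23 = 27. total_sold = 49
  Event 6 (restock 7): 27 + 7 = 34
  Event 7 (sale 20): sell min(20,34)=20. stock: 34 - 20 = 14. total_sold = 69
  Event 8 (restock 11): 14 + 11 = 25
  Event 9 (return 4): 25 + 4 = 29
  Event 10 (sale 13): sell min(13,29)=13. stock: 29 - 13 = 16. total_sold = 82
  Event 11 (sale 20): sell min(20,16)=16. stock: 16 - 16 = 0. total_sold = 98
  Event 12 (adjust -4): 0 + -4 = 0 (clamped to 0)
  Event 13 (restock 9): 0 + 9 = 9
Final: stock = 9, total_sold = 98

Checking against threshold 15:
  After event 1: stock=67 > 15
  After event 2: stock=43 > 15
  After event 3: stock=41 > 15
  After event 4: stock=50 > 15
  After event 5: stock=27 > 15
  After event 6: stock=34 > 15
  After event 7: stock=14 <= 15 -> ALERT
  After event 8: stock=25 > 15
  After event 9: stock=29 > 15
  After event 10: stock=16 > 15
  After event 11: stock=0 <= 15 -> ALERT
  After event 12: stock=0 <= 15 -> ALERT
  After event 13: stock=9 <= 15 -> ALERT
Alert events: [7, 11, 12, 13]. Count = 4

Answer: 4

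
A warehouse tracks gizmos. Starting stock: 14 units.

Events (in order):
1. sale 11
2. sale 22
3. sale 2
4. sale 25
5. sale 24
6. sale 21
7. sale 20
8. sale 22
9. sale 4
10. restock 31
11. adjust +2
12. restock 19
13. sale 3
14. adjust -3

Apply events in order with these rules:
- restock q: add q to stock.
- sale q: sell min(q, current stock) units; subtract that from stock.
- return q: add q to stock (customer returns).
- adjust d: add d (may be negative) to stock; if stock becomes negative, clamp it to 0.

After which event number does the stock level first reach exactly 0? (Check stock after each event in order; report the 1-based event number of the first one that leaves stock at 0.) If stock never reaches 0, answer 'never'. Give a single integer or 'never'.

Answer: 2

Derivation:
Processing events:
Start: stock = 14
  Event 1 (sale 11): sell min(11,14)=11. stock: 14 - 11 = 3. total_sold = 11
  Event 2 (sale 22): sell min(22,3)=3. stock: 3 - 3 = 0. total_sold = 14
  Event 3 (sale 2): sell min(2,0)=0. stock: 0 - 0 = 0. total_sold = 14
  Event 4 (sale 25): sell min(25,0)=0. stock: 0 - 0 = 0. total_sold = 14
  Event 5 (sale 24): sell min(24,0)=0. stock: 0 - 0 = 0. total_sold = 14
  Event 6 (sale 21): sell min(21,0)=0. stock: 0 - 0 = 0. total_sold = 14
  Event 7 (sale 20): sell min(20,0)=0. stock: 0 - 0 = 0. total_sold = 14
  Event 8 (sale 22): sell min(22,0)=0. stock: 0 - 0 = 0. total_sold = 14
  Event 9 (sale 4): sell min(4,0)=0. stock: 0 - 0 = 0. total_sold = 14
  Event 10 (restock 31): 0 + 31 = 31
  Event 11 (adjust +2): 31 + 2 = 33
  Event 12 (restock 19): 33 + 19 = 52
  Event 13 (sale 3): sell min(3,52)=3. stock: 52 - 3 = 49. total_sold = 17
  Event 14 (adjust -3): 49 + -3 = 46
Final: stock = 46, total_sold = 17

First zero at event 2.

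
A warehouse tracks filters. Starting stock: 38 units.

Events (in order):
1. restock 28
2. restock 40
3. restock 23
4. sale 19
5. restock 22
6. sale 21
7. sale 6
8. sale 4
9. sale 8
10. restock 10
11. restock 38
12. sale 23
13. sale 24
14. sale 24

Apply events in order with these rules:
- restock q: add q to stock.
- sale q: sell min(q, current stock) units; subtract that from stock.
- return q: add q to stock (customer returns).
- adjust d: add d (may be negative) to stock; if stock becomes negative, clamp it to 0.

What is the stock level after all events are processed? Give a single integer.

Answer: 70

Derivation:
Processing events:
Start: stock = 38
  Event 1 (restock 28): 38 + 28 = 66
  Event 2 (restock 40): 66 + 40 = 106
  Event 3 (restock 23): 106 + 23 = 129
  Event 4 (sale 19): sell min(19,129)=19. stock: 129 - 19 = 110. total_sold = 19
  Event 5 (restock 22): 110 + 22 = 132
  Event 6 (sale 21): sell min(21,132)=21. stock: 132 - 21 = 111. total_sold = 40
  Event 7 (sale 6): sell min(6,111)=6. stock: 111 - 6 = 105. total_sold = 46
  Event 8 (sale 4): sell min(4,105)=4. stock: 105 - 4 = 101. total_sold = 50
  Event 9 (sale 8): sell min(8,101)=8. stock: 101 - 8 = 93. total_sold = 58
  Event 10 (restock 10): 93 + 10 = 103
  Event 11 (restock 38): 103 + 38 = 141
  Event 12 (sale 23): sell min(23,141)=23. stock: 141 - 23 = 118. total_sold = 81
  Event 13 (sale 24): sell min(24,118)=24. stock: 118 - 24 = 94. total_sold = 105
  Event 14 (sale 24): sell min(24,94)=24. stock: 94 - 24 = 70. total_sold = 129
Final: stock = 70, total_sold = 129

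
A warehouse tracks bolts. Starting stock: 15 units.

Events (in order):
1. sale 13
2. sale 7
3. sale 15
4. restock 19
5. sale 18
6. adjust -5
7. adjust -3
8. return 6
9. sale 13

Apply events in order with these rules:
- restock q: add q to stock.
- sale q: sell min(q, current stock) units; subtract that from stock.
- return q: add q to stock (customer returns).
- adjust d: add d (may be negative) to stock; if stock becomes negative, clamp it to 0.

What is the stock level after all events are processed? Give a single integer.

Processing events:
Start: stock = 15
  Event 1 (sale 13): sell min(13,15)=13. stock: 15 - 13 = 2. total_sold = 13
  Event 2 (sale 7): sell min(7,2)=2. stock: 2 - 2 = 0. total_sold = 15
  Event 3 (sale 15): sell min(15,0)=0. stock: 0 - 0 = 0. total_sold = 15
  Event 4 (restock 19): 0 + 19 = 19
  Event 5 (sale 18): sell min(18,19)=18. stock: 19 - 18 = 1. total_sold = 33
  Event 6 (adjust -5): 1 + -5 = 0 (clamped to 0)
  Event 7 (adjust -3): 0 + -3 = 0 (clamped to 0)
  Event 8 (return 6): 0 + 6 = 6
  Event 9 (sale 13): sell min(13,6)=6. stock: 6 - 6 = 0. total_sold = 39
Final: stock = 0, total_sold = 39

Answer: 0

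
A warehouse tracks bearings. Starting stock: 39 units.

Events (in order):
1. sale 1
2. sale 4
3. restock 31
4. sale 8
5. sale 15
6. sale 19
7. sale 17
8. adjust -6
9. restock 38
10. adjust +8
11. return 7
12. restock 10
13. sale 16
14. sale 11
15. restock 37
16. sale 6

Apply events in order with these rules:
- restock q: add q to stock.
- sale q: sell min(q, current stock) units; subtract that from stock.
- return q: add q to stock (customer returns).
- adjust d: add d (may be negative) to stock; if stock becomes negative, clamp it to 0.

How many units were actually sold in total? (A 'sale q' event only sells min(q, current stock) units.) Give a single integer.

Processing events:
Start: stock = 39
  Event 1 (sale 1): sell min(1,39)=1. stock: 39 - 1 = 38. total_sold = 1
  Event 2 (sale 4): sell min(4,38)=4. stock: 38 - 4 = 34. total_sold = 5
  Event 3 (restock 31): 34 + 31 = 65
  Event 4 (sale 8): sell min(8,65)=8. stock: 65 - 8 = 57. total_sold = 13
  Event 5 (sale 15): sell min(15,57)=15. stock: 57 - 15 = 42. total_sold = 28
  Event 6 (sale 19): sell min(19,42)=19. stock: 42 - 19 = 23. total_sold = 47
  Event 7 (sale 17): sell min(17,23)=17. stock: 23 - 17 = 6. total_sold = 64
  Event 8 (adjust -6): 6 + -6 = 0
  Event 9 (restock 38): 0 + 38 = 38
  Event 10 (adjust +8): 38 + 8 = 46
  Event 11 (return 7): 46 + 7 = 53
  Event 12 (restock 10): 53 + 10 = 63
  Event 13 (sale 16): sell min(16,63)=16. stock: 63 - 16 = 47. total_sold = 80
  Event 14 (sale 11): sell min(11,47)=11. stock: 47 - 11 = 36. total_sold = 91
  Event 15 (restock 37): 36 + 37 = 73
  Event 16 (sale 6): sell min(6,73)=6. stock: 73 - 6 = 67. total_sold = 97
Final: stock = 67, total_sold = 97

Answer: 97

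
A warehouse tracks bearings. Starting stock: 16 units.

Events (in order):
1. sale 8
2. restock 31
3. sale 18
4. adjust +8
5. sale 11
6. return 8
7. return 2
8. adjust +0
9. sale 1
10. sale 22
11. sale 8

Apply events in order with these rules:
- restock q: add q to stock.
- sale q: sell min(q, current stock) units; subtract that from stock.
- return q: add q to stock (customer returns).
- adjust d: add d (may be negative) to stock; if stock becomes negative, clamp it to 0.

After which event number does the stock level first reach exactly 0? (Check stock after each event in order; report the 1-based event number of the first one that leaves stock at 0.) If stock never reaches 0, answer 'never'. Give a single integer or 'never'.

Answer: 11

Derivation:
Processing events:
Start: stock = 16
  Event 1 (sale 8): sell min(8,16)=8. stock: 16 - 8 = 8. total_sold = 8
  Event 2 (restock 31): 8 + 31 = 39
  Event 3 (sale 18): sell min(18,39)=18. stock: 39 - 18 = 21. total_sold = 26
  Event 4 (adjust +8): 21 + 8 = 29
  Event 5 (sale 11): sell min(11,29)=11. stock: 29 - 11 = 18. total_sold = 37
  Event 6 (return 8): 18 + 8 = 26
  Event 7 (return 2): 26 + 2 = 28
  Event 8 (adjust +0): 28 + 0 = 28
  Event 9 (sale 1): sell min(1,28)=1. stock: 28 - 1 = 27. total_sold = 38
  Event 10 (sale 22): sell min(22,27)=22. stock: 27 - 22 = 5. total_sold = 60
  Event 11 (sale 8): sell min(8,5)=5. stock: 5 - 5 = 0. total_sold = 65
Final: stock = 0, total_sold = 65

First zero at event 11.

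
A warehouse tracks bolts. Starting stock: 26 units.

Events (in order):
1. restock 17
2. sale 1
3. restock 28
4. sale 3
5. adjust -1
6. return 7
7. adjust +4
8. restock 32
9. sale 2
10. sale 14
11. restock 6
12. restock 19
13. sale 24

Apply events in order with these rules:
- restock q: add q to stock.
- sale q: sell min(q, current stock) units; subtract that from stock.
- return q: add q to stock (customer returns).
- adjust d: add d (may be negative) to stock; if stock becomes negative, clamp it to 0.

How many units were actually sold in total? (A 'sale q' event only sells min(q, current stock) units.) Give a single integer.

Answer: 44

Derivation:
Processing events:
Start: stock = 26
  Event 1 (restock 17): 26 + 17 = 43
  Event 2 (sale 1): sell min(1,43)=1. stock: 43 - 1 = 42. total_sold = 1
  Event 3 (restock 28): 42 + 28 = 70
  Event 4 (sale 3): sell min(3,70)=3. stock: 70 - 3 = 67. total_sold = 4
  Event 5 (adjust -1): 67 + -1 = 66
  Event 6 (return 7): 66 + 7 = 73
  Event 7 (adjust +4): 73 + 4 = 77
  Event 8 (restock 32): 77 + 32 = 109
  Event 9 (sale 2): sell min(2,109)=2. stock: 109 - 2 = 107. total_sold = 6
  Event 10 (sale 14): sell min(14,107)=14. stock: 107 - 14 = 93. total_sold = 20
  Event 11 (restock 6): 93 + 6 = 99
  Event 12 (restock 19): 99 + 19 = 118
  Event 13 (sale 24): sell min(24,118)=24. stock: 118 - 24 = 94. total_sold = 44
Final: stock = 94, total_sold = 44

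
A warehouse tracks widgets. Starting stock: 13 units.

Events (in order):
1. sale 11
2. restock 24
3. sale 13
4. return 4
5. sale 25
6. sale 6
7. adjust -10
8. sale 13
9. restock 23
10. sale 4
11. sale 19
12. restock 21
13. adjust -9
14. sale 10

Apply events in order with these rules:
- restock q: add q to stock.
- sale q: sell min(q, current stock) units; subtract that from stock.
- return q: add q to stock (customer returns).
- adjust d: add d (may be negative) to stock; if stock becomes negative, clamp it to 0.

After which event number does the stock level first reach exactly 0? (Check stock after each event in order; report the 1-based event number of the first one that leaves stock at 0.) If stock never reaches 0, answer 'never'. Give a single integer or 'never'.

Processing events:
Start: stock = 13
  Event 1 (sale 11): sell min(11,13)=11. stock: 13 - 11 = 2. total_sold = 11
  Event 2 (restock 24): 2 + 24 = 26
  Event 3 (sale 13): sell min(13,26)=13. stock: 26 - 13 = 13. total_sold = 24
  Event 4 (return 4): 13 + 4 = 17
  Event 5 (sale 25): sell min(25,17)=17. stock: 17 - 17 = 0. total_sold = 41
  Event 6 (sale 6): sell min(6,0)=0. stock: 0 - 0 = 0. total_sold = 41
  Event 7 (adjust -10): 0 + -10 = 0 (clamped to 0)
  Event 8 (sale 13): sell min(13,0)=0. stock: 0 - 0 = 0. total_sold = 41
  Event 9 (restock 23): 0 + 23 = 23
  Event 10 (sale 4): sell min(4,23)=4. stock: 23 - 4 = 19. total_sold = 45
  Event 11 (sale 19): sell min(19,19)=19. stock: 19 - 19 = 0. total_sold = 64
  Event 12 (restock 21): 0 + 21 = 21
  Event 13 (adjust -9): 21 + -9 = 12
  Event 14 (sale 10): sell min(10,12)=10. stock: 12 - 10 = 2. total_sold = 74
Final: stock = 2, total_sold = 74

First zero at event 5.

Answer: 5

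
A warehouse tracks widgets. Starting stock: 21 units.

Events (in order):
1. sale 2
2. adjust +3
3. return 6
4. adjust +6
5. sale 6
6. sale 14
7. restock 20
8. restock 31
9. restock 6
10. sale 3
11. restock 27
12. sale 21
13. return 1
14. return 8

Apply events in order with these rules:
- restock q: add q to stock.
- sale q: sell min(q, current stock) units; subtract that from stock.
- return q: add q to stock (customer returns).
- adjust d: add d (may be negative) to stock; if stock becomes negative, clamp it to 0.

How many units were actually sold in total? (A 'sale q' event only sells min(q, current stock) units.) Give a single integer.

Processing events:
Start: stock = 21
  Event 1 (sale 2): sell min(2,21)=2. stock: 21 - 2 = 19. total_sold = 2
  Event 2 (adjust +3): 19 + 3 = 22
  Event 3 (return 6): 22 + 6 = 28
  Event 4 (adjust +6): 28 + 6 = 34
  Event 5 (sale 6): sell min(6,34)=6. stock: 34 - 6 = 28. total_sold = 8
  Event 6 (sale 14): sell min(14,28)=14. stock: 28 - 14 = 14. total_sold = 22
  Event 7 (restock 20): 14 + 20 = 34
  Event 8 (restock 31): 34 + 31 = 65
  Event 9 (restock 6): 65 + 6 = 71
  Event 10 (sale 3): sell min(3,71)=3. stock: 71 - 3 = 68. total_sold = 25
  Event 11 (restock 27): 68 + 27 = 95
  Event 12 (sale 21): sell min(21,95)=21. stock: 95 - 21 = 74. total_sold = 46
  Event 13 (return 1): 74 + 1 = 75
  Event 14 (return 8): 75 + 8 = 83
Final: stock = 83, total_sold = 46

Answer: 46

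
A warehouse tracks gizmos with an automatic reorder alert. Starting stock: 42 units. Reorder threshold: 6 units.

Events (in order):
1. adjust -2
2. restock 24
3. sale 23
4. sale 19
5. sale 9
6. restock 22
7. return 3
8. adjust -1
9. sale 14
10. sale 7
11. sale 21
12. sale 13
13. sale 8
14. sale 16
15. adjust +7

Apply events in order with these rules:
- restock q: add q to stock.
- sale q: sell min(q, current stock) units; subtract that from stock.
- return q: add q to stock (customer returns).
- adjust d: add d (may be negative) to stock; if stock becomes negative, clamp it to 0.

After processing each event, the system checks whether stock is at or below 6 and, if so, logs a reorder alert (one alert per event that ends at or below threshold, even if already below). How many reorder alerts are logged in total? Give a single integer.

Answer: 4

Derivation:
Processing events:
Start: stock = 42
  Event 1 (adjust -2): 42 + -2 = 40
  Event 2 (restock 24): 40 + 24 = 64
  Event 3 (sale 23): sell min(23,64)=23. stock: 64 - 23 = 41. total_sold = 23
  Event 4 (sale 19): sell min(19,41)=19. stock: 41 - 19 = 22. total_sold = 42
  Event 5 (sale 9): sell min(9,22)=9. stock: 22 - 9 = 13. total_sold = 51
  Event 6 (restock 22): 13 + 22 = 35
  Event 7 (return 3): 35 + 3 = 38
  Event 8 (adjust -1): 38 + -1 = 37
  Event 9 (sale 14): sell min(14,37)=14. stock: 37 - 14 = 23. total_sold = 65
  Event 10 (sale 7): sell min(7,23)=7. stock: 23 - 7 = 16. total_sold = 72
  Event 11 (sale 21): sell min(21,16)=16. stock: 16 - 16 = 0. total_sold = 88
  Event 12 (sale 13): sell min(13,0)=0. stock: 0 - 0 = 0. total_sold = 88
  Event 13 (sale 8): sell min(8,0)=0. stock: 0 - 0 = 0. total_sold = 88
  Event 14 (sale 16): sell min(16,0)=0. stock: 0 - 0 = 0. total_sold = 88
  Event 15 (adjust +7): 0 + 7 = 7
Final: stock = 7, total_sold = 88

Checking against threshold 6:
  After event 1: stock=40 > 6
  After event 2: stock=64 > 6
  After event 3: stock=41 > 6
  After event 4: stock=22 > 6
  After event 5: stock=13 > 6
  After event 6: stock=35 > 6
  After event 7: stock=38 > 6
  After event 8: stock=37 > 6
  After event 9: stock=23 > 6
  After event 10: stock=16 > 6
  After event 11: stock=0 <= 6 -> ALERT
  After event 12: stock=0 <= 6 -> ALERT
  After event 13: stock=0 <= 6 -> ALERT
  After event 14: stock=0 <= 6 -> ALERT
  After event 15: stock=7 > 6
Alert events: [11, 12, 13, 14]. Count = 4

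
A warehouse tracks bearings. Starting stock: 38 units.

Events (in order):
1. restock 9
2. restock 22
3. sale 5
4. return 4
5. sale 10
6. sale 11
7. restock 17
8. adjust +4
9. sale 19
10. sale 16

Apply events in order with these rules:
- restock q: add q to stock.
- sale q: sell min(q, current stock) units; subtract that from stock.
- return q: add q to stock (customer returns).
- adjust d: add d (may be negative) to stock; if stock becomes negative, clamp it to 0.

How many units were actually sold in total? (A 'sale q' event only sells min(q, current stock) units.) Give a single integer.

Answer: 61

Derivation:
Processing events:
Start: stock = 38
  Event 1 (restock 9): 38 + 9 = 47
  Event 2 (restock 22): 47 + 22 = 69
  Event 3 (sale 5): sell min(5,69)=5. stock: 69 - 5 = 64. total_sold = 5
  Event 4 (return 4): 64 + 4 = 68
  Event 5 (sale 10): sell min(10,68)=10. stock: 68 - 10 = 58. total_sold = 15
  Event 6 (sale 11): sell min(11,58)=11. stock: 58 - 11 = 47. total_sold = 26
  Event 7 (restock 17): 47 + 17 = 64
  Event 8 (adjust +4): 64 + 4 = 68
  Event 9 (sale 19): sell min(19,68)=19. stock: 68 - 19 = 49. total_sold = 45
  Event 10 (sale 16): sell min(16,49)=16. stock: 49 - 16 = 33. total_sold = 61
Final: stock = 33, total_sold = 61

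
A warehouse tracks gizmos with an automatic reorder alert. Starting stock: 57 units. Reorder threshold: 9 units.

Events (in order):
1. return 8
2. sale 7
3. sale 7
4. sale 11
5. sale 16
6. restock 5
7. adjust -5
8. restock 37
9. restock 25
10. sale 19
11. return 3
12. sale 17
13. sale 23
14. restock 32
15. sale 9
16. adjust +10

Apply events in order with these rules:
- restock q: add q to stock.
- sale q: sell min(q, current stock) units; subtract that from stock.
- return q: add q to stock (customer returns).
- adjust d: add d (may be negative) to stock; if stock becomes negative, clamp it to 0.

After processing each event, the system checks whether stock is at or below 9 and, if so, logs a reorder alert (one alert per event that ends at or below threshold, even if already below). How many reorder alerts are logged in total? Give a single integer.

Answer: 0

Derivation:
Processing events:
Start: stock = 57
  Event 1 (return 8): 57 + 8 = 65
  Event 2 (sale 7): sell min(7,65)=7. stock: 65 - 7 = 58. total_sold = 7
  Event 3 (sale 7): sell min(7,58)=7. stock: 58 - 7 = 51. total_sold = 14
  Event 4 (sale 11): sell min(11,51)=11. stock: 51 - 11 = 40. total_sold = 25
  Event 5 (sale 16): sell min(16,40)=16. stock: 40 - 16 = 24. total_sold = 41
  Event 6 (restock 5): 24 + 5 = 29
  Event 7 (adjust -5): 29 + -5 = 24
  Event 8 (restock 37): 24 + 37 = 61
  Event 9 (restock 25): 61 + 25 = 86
  Event 10 (sale 19): sell min(19,86)=19. stock: 86 - 19 = 67. total_sold = 60
  Event 11 (return 3): 67 + 3 = 70
  Event 12 (sale 17): sell min(17,70)=17. stock: 70 - 17 = 53. total_sold = 77
  Event 13 (sale 23): sell min(23,53)=23. stock: 53 - 23 = 30. total_sold = 100
  Event 14 (restock 32): 30 + 32 = 62
  Event 15 (sale 9): sell min(9,62)=9. stock: 62 - 9 = 53. total_sold = 109
  Event 16 (adjust +10): 53 + 10 = 63
Final: stock = 63, total_sold = 109

Checking against threshold 9:
  After event 1: stock=65 > 9
  After event 2: stock=58 > 9
  After event 3: stock=51 > 9
  After event 4: stock=40 > 9
  After event 5: stock=24 > 9
  After event 6: stock=29 > 9
  After event 7: stock=24 > 9
  After event 8: stock=61 > 9
  After event 9: stock=86 > 9
  After event 10: stock=67 > 9
  After event 11: stock=70 > 9
  After event 12: stock=53 > 9
  After event 13: stock=30 > 9
  After event 14: stock=62 > 9
  After event 15: stock=53 > 9
  After event 16: stock=63 > 9
Alert events: []. Count = 0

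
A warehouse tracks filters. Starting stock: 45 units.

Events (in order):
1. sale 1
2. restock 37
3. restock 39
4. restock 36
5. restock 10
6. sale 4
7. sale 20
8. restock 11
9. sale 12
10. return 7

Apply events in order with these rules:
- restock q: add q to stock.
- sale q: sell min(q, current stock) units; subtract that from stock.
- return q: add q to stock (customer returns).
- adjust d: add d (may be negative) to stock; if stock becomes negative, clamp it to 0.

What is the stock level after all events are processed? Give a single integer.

Answer: 148

Derivation:
Processing events:
Start: stock = 45
  Event 1 (sale 1): sell min(1,45)=1. stock: 45 - 1 = 44. total_sold = 1
  Event 2 (restock 37): 44 + 37 = 81
  Event 3 (restock 39): 81 + 39 = 120
  Event 4 (restock 36): 120 + 36 = 156
  Event 5 (restock 10): 156 + 10 = 166
  Event 6 (sale 4): sell min(4,166)=4. stock: 166 - 4 = 162. total_sold = 5
  Event 7 (sale 20): sell min(20,162)=20. stock: 162 - 20 = 142. total_sold = 25
  Event 8 (restock 11): 142 + 11 = 153
  Event 9 (sale 12): sell min(12,153)=12. stock: 153 - 12 = 141. total_sold = 37
  Event 10 (return 7): 141 + 7 = 148
Final: stock = 148, total_sold = 37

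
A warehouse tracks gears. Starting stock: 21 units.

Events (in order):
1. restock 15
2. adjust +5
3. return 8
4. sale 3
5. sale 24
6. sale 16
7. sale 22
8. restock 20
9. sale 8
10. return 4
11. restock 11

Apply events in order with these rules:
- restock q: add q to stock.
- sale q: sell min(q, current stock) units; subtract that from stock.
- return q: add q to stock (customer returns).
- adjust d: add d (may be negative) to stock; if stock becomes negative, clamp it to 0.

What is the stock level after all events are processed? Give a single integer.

Processing events:
Start: stock = 21
  Event 1 (restock 15): 21 + 15 = 36
  Event 2 (adjust +5): 36 + 5 = 41
  Event 3 (return 8): 41 + 8 = 49
  Event 4 (sale 3): sell min(3,49)=3. stock: 49 - 3 = 46. total_sold = 3
  Event 5 (sale 24): sell min(24,46)=24. stock: 46 - 24 = 22. total_sold = 27
  Event 6 (sale 16): sell min(16,22)=16. stock: 22 - 16 = 6. total_sold = 43
  Event 7 (sale 22): sell min(22,6)=6. stock: 6 - 6 = 0. total_sold = 49
  Event 8 (restock 20): 0 + 20 = 20
  Event 9 (sale 8): sell min(8,20)=8. stock: 20 - 8 = 12. total_sold = 57
  Event 10 (return 4): 12 + 4 = 16
  Event 11 (restock 11): 16 + 11 = 27
Final: stock = 27, total_sold = 57

Answer: 27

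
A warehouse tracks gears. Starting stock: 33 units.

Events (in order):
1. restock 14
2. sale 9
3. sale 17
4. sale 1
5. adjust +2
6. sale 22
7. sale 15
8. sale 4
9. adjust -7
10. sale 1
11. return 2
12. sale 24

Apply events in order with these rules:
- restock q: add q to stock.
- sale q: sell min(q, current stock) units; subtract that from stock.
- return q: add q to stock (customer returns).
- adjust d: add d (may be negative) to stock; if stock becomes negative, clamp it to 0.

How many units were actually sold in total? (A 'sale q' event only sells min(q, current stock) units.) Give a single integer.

Answer: 51

Derivation:
Processing events:
Start: stock = 33
  Event 1 (restock 14): 33 + 14 = 47
  Event 2 (sale 9): sell min(9,47)=9. stock: 47 - 9 = 38. total_sold = 9
  Event 3 (sale 17): sell min(17,38)=17. stock: 38 - 17 = 21. total_sold = 26
  Event 4 (sale 1): sell min(1,21)=1. stock: 21 - 1 = 20. total_sold = 27
  Event 5 (adjust +2): 20 + 2 = 22
  Event 6 (sale 22): sell min(22,22)=22. stock: 22 - 22 = 0. total_sold = 49
  Event 7 (sale 15): sell min(15,0)=0. stock: 0 - 0 = 0. total_sold = 49
  Event 8 (sale 4): sell min(4,0)=0. stock: 0 - 0 = 0. total_sold = 49
  Event 9 (adjust -7): 0 + -7 = 0 (clamped to 0)
  Event 10 (sale 1): sell min(1,0)=0. stock: 0 - 0 = 0. total_sold = 49
  Event 11 (return 2): 0 + 2 = 2
  Event 12 (sale 24): sell min(24,2)=2. stock: 2 - 2 = 0. total_sold = 51
Final: stock = 0, total_sold = 51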